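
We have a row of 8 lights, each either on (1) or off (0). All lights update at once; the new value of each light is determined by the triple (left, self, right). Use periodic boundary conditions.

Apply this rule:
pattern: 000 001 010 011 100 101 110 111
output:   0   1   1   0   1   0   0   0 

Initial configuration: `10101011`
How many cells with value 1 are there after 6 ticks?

4

00101000
01101100
10000010
11000110
00101000  (repeats tick 1; period 4)
tick 6: 01101100
count of 1: 4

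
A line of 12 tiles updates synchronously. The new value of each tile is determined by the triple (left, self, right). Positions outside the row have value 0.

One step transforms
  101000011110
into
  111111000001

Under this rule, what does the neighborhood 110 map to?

At position 10 the neighborhood is 110; the next row has 0 there.

0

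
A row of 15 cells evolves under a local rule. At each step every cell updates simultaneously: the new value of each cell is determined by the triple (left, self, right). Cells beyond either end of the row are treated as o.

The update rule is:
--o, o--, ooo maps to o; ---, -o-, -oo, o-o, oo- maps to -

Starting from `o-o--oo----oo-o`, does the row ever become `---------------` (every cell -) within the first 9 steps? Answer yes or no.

yes

---oo--o--o----
o-o--oo-oo-o--o
---oo-------oo-
o-o--o-----o---
---oo-o---o-o-o
o-o----o-o-----
---o--o---o---o
o-o-oo-o-o-o-o-
---------------
all cells are - at step 9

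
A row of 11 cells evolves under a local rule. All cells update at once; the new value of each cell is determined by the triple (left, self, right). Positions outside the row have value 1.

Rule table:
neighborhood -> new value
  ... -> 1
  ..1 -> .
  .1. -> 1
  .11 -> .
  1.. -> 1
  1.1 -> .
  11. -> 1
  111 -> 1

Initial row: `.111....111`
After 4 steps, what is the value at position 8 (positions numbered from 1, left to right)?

1

..11111..11
1..11111..1
11..11111..
111..11111.
position 8 holds 1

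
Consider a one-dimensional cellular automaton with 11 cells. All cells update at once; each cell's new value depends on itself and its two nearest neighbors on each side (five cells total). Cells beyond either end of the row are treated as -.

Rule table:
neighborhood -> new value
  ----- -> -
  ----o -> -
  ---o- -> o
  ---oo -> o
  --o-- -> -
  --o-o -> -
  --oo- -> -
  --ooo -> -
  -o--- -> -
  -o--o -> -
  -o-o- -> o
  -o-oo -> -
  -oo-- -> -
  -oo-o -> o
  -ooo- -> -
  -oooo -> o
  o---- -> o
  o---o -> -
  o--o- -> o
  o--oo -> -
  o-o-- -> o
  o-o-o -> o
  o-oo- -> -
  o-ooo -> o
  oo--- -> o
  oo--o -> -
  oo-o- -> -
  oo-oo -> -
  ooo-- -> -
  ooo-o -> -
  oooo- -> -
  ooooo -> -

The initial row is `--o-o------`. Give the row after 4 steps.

--o--oo---o

-o-oo-o----
o---o-o-o--
---o-oooo-o
--o--oo---o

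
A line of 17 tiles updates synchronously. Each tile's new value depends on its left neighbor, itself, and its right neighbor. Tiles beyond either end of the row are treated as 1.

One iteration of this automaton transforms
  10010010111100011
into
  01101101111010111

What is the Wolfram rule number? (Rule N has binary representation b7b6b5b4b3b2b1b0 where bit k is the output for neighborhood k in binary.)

186

position 9: 111 → 1  (bit 7 = 1)
position 0: 110 → 0  (bit 6 = 0)
position 7: 101 → 1  (bit 5 = 1)
position 1: 100 → 1  (bit 4 = 1)
position 8: 011 → 1  (bit 3 = 1)
position 3: 010 → 0  (bit 2 = 0)
position 2: 001 → 1  (bit 1 = 1)
position 13: 000 → 0  (bit 0 = 0)
bits b7..b0 = 10111010 = 186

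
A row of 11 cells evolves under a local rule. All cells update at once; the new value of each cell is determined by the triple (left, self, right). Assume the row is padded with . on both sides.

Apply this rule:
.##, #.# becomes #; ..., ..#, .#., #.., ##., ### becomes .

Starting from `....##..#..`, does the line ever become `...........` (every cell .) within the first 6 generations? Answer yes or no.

....#......
...........
all cells are . at generation 2

yes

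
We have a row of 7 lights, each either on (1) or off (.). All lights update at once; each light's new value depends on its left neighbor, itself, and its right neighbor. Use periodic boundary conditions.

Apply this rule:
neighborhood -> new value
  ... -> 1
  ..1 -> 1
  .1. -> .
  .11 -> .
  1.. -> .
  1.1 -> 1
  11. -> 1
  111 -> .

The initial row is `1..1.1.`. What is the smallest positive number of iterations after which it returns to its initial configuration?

7

..1.1.1
.1.1.1.
1.1.1..
.1.1..1
1.1..1.
.1..1.1
1..1.1.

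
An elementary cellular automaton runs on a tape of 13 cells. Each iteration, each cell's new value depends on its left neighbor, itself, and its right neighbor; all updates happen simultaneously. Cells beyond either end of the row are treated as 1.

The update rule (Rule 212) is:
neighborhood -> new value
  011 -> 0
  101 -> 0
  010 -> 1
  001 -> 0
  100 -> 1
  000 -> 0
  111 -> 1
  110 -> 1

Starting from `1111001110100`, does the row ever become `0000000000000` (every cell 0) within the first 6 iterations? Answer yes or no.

no

1111100110110
1111110010010
1111111011010
1111111001010
1111111101010
1111111101010
iteration 6 is 1111111101010, still not uniform 0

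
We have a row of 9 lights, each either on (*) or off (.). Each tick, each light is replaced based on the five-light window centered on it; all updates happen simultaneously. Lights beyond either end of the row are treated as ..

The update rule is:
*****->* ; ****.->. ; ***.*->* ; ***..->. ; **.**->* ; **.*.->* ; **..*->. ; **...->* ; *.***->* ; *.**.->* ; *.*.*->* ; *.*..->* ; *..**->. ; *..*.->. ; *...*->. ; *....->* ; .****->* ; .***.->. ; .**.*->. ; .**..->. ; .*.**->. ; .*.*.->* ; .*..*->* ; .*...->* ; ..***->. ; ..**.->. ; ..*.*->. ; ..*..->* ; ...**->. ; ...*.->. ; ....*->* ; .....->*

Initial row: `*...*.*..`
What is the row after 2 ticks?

..*...*..

**...****
..*...*..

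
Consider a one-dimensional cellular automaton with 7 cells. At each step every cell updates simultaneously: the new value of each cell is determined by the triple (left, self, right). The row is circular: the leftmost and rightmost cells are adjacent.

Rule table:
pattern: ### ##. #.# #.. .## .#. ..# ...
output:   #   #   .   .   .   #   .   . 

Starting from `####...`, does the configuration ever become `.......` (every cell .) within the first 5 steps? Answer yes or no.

no

step 1: .###...
step 2: ..##...
step 3: ...#...
step 4: ...#...  (fixed point — unchanged through step 5)
step 5 is ...#..., still not uniform .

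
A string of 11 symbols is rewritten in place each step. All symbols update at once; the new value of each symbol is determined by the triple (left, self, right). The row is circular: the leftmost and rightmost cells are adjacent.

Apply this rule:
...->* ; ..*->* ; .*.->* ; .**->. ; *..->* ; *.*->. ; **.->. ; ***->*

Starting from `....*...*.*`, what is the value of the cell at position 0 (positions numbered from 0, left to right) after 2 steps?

step 1: *********.*
step 2: ********...
position 0 holds *

*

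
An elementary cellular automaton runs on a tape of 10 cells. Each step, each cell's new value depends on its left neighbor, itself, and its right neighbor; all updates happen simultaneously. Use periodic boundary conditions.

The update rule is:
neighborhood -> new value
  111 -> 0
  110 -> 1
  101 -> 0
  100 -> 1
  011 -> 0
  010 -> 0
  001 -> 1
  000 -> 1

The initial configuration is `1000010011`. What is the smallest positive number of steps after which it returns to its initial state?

20

1111101100
0000100111
1111011001
0001001110
1110110011
0010011100
1101100111
0100111000
1011001111
1001110000
0110011111
0011100001
1100111110
0111000010
1001111101
1110000100
0011111011
1100001001
0111110110
1000010011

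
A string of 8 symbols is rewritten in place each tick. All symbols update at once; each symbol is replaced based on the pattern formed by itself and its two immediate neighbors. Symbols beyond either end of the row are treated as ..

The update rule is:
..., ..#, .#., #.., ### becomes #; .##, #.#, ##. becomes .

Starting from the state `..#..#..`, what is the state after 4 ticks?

########
.######.
#.####.#
#..##..#

#..##..#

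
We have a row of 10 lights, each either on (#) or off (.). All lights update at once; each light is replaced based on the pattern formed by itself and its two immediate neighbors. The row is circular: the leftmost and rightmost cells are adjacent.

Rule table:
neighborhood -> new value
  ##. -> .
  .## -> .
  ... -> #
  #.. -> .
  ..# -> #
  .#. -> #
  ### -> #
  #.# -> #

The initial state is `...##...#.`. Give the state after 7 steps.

..######.#

###...###.
.#..##.#.#
##.#..####
#.##.#.###
.#..###.##
##.#.#.#..
..######.#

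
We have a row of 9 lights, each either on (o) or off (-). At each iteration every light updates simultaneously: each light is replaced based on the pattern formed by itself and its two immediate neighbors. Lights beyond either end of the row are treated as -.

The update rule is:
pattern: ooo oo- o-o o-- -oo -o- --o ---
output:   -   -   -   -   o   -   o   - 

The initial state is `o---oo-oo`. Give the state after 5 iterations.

---oo--o-
--oo--o--
-oo--o---
oo--o----
o--o-----

o--o-----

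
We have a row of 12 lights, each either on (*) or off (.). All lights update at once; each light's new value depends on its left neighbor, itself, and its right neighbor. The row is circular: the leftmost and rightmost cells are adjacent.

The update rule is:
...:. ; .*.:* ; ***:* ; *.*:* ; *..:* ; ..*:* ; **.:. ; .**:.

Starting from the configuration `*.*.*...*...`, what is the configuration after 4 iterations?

******.***.*
*****.*.*.*.
.***.*******
*.*.*.*****.

*.*.*.*****.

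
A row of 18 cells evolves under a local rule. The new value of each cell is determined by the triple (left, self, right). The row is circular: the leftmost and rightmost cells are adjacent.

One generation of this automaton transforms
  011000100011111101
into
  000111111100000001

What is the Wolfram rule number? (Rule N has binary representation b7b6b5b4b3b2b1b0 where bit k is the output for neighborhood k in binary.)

23

position 11: 111 → 0  (bit 7 = 0)
position 2: 110 → 0  (bit 6 = 0)
position 0: 101 → 0  (bit 5 = 0)
position 3: 100 → 1  (bit 4 = 1)
position 1: 011 → 0  (bit 3 = 0)
position 6: 010 → 1  (bit 2 = 1)
position 5: 001 → 1  (bit 1 = 1)
position 4: 000 → 1  (bit 0 = 1)
bits b7..b0 = 00010111 = 23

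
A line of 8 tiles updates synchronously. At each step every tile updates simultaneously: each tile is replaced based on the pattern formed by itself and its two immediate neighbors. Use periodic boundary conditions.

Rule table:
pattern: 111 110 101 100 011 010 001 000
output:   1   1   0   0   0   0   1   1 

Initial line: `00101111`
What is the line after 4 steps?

00100010

01000111
00011011
01101001
00100010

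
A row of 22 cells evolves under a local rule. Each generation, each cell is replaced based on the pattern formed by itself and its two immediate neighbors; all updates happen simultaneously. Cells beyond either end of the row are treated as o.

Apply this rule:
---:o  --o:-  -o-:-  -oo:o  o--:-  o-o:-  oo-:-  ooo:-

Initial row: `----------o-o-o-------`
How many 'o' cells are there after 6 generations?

generation 1: -oooooooo-------ooooo-
generation 2: -o--------ooooo-o-----
generation 3: ---oooooo-o-------ooo-
generation 4: -o-o--------ooooo-o---
generation 5: -----oooooo-o-------o-
generation 6: -ooo-o--------ooooo---
count of o: 9

9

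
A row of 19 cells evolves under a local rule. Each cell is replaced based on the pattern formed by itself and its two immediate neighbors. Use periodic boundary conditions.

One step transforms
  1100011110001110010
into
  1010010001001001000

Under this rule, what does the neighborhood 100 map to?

At position 2 the neighborhood is 100; the next row has 1 there.

1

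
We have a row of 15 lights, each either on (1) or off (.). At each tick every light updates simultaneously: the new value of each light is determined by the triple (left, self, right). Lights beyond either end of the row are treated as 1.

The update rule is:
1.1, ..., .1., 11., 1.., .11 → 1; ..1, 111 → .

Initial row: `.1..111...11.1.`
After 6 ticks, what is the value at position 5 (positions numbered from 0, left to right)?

.

111.1.111.11111
..11111.111....
1.1...111.1111.
11111.1.111..11
....11111.11.1.
111.1...1111111
position 5 holds .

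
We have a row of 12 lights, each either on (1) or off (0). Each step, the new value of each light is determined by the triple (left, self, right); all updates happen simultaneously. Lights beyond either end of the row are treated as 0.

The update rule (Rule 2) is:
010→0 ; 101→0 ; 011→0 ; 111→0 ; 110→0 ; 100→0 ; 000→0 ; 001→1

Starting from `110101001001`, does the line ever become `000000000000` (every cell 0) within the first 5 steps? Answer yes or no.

no

000000010010
000000100100
000001001000
000010010000
000100100000
step 5 is 000100100000, still not uniform 0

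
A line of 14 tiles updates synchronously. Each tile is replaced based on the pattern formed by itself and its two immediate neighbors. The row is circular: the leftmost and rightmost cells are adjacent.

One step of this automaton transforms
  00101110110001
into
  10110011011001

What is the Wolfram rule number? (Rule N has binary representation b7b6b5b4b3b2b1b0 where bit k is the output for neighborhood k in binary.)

position 5: 111 → 0  (bit 7 = 0)
position 6: 110 → 1  (bit 6 = 1)
position 3: 101 → 1  (bit 5 = 1)
position 0: 100 → 1  (bit 4 = 1)
position 4: 011 → 0  (bit 3 = 0)
position 2: 010 → 1  (bit 2 = 1)
position 1: 001 → 0  (bit 1 = 0)
position 11: 000 → 0  (bit 0 = 0)
bits b7..b0 = 01110100 = 116

116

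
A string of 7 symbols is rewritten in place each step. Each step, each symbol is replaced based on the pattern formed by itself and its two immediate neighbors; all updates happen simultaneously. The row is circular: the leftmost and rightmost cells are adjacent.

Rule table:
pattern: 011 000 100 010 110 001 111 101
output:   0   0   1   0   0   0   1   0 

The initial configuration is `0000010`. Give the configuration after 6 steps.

0000001
1000000
0100000
0010000
0001000
0000100

0000100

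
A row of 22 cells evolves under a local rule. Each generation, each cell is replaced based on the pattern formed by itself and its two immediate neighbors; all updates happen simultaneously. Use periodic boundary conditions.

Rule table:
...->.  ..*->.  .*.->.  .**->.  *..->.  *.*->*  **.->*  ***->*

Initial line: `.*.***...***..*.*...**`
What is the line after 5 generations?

...*..................

*.*.**....**...*.....*
**.*.*.....*..........
.**.*.................
..**..................
...*..................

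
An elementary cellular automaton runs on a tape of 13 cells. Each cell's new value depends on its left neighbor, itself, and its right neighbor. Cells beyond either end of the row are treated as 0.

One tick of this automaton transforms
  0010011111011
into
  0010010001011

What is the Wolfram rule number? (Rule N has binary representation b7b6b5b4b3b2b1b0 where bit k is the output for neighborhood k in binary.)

76

position 6: 111 → 0  (bit 7 = 0)
position 9: 110 → 1  (bit 6 = 1)
position 10: 101 → 0  (bit 5 = 0)
position 3: 100 → 0  (bit 4 = 0)
position 5: 011 → 1  (bit 3 = 1)
position 2: 010 → 1  (bit 2 = 1)
position 1: 001 → 0  (bit 1 = 0)
position 0: 000 → 0  (bit 0 = 0)
bits b7..b0 = 01001100 = 76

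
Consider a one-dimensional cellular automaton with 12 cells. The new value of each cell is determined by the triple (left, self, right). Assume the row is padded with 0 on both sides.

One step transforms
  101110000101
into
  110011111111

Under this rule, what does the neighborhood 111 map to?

At position 3 the neighborhood is 111; the next row has 0 there.

0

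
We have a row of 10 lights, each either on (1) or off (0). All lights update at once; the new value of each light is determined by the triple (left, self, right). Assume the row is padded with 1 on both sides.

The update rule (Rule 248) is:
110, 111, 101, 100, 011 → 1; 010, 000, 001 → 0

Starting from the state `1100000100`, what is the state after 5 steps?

step 1: 1110000010
step 2: 1111000001
step 3: 1111100001
step 4: 1111110001
step 5: 1111111001

1111111001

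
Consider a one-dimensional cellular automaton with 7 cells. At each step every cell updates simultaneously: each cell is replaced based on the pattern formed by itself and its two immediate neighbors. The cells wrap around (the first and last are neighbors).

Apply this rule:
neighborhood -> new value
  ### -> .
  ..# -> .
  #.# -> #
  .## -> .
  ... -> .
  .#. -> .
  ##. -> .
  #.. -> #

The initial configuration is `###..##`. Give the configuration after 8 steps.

...#...

...#...
....#..
.....#.
......#
#......
.#.....
..#....
...#...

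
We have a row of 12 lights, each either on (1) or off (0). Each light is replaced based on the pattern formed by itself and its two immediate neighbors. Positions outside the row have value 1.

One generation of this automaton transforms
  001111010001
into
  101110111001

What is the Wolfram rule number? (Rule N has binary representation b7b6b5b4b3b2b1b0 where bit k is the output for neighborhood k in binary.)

position 3: 111 → 1  (bit 7 = 1)
position 5: 110 → 0  (bit 6 = 0)
position 6: 101 → 1  (bit 5 = 1)
position 0: 100 → 1  (bit 4 = 1)
position 2: 011 → 1  (bit 3 = 1)
position 7: 010 → 1  (bit 2 = 1)
position 1: 001 → 0  (bit 1 = 0)
position 9: 000 → 0  (bit 0 = 0)
bits b7..b0 = 10111100 = 188

188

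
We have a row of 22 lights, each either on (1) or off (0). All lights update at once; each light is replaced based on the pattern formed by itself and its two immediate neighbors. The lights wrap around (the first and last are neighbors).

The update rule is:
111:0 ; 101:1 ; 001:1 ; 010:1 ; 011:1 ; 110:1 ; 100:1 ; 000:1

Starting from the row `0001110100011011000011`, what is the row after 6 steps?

0001110000000000000000

1111011111111111111111
0001110000000000000000
1111011111111111111111  (repeats step 1; period 2)
step 6: 0001110000000000000000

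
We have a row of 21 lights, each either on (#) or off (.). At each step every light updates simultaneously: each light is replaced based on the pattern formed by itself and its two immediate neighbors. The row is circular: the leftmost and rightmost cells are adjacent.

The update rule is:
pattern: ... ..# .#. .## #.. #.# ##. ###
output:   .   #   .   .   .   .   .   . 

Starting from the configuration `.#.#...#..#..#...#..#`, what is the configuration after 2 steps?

.....#..#..#...#..#..

......#..#..#...#..#.
.....#..#..#...#..#..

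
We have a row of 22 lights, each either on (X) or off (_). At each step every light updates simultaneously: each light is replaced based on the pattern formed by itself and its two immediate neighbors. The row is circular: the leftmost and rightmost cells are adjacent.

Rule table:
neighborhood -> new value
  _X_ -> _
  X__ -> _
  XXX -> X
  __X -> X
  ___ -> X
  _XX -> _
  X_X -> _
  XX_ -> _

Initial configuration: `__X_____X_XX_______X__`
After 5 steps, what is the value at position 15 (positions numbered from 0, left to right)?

_

XX__XXXX_____XXXXXX__X
X__X_XX__XXXX_XXXX__X_
__X_____X_XX___XX__X__
XX__XXXX_____XX___X__X
X__X_XX__XXXX___XX__X_
position 15 holds _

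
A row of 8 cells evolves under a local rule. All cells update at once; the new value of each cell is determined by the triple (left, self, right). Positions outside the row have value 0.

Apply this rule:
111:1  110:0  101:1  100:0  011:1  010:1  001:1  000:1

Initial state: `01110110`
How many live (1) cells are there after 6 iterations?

iteration 1: 11101100
iteration 2: 11011001
iteration 3: 10110011
iteration 4: 11100110
iteration 5: 11001100
iteration 6: 10011001
count of 1: 4

4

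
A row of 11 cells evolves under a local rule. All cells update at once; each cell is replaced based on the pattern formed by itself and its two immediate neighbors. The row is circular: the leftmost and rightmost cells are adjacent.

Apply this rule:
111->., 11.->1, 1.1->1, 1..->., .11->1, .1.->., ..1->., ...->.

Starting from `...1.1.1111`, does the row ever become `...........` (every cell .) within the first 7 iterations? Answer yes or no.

iteration 1: ....1.11..1
iteration 2: .....111...
iteration 3: .....1.1...
iteration 4: ......1....
iteration 5: ...........
all cells are . at iteration 5

yes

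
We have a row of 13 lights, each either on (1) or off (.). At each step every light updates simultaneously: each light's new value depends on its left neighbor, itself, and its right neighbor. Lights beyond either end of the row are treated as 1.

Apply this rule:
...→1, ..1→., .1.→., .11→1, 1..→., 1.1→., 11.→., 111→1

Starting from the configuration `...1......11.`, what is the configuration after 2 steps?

.1...1111.1..
...1.111.....

...1.111.....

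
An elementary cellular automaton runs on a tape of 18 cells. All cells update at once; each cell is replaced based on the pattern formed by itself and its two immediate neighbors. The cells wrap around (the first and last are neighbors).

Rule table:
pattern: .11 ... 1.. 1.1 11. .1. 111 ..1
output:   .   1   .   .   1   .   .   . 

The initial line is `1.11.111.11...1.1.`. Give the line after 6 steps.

...1.1....1.1111..

...1...1..1.1.....
11...1........1111
.1.1...111111.....
.....1......1.1111
.111...1111......1
...1.1....1.1111..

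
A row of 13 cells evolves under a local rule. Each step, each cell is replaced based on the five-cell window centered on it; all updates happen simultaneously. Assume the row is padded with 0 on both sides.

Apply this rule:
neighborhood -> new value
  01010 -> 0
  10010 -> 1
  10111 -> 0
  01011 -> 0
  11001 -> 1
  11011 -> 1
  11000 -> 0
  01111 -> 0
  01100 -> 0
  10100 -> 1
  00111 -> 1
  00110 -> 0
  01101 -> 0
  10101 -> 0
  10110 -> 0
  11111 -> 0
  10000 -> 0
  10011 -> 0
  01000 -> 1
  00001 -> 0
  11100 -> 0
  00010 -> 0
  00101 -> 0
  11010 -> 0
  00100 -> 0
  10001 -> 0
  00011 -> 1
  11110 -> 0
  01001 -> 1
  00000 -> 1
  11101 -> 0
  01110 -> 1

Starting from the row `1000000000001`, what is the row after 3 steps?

1111111111000

0101111111000
0000000000001
1111111111000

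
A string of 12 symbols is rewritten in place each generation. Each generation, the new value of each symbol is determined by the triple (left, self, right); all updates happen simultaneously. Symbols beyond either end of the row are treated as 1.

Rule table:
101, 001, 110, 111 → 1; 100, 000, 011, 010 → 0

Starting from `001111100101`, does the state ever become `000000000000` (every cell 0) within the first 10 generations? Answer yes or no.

no

010111101010
101011110101
110101111010
111010111101
111101011110
111110101111
111111010111
111111101011
111111110101
111111111010
generation 10 is 111111111010, still not uniform 0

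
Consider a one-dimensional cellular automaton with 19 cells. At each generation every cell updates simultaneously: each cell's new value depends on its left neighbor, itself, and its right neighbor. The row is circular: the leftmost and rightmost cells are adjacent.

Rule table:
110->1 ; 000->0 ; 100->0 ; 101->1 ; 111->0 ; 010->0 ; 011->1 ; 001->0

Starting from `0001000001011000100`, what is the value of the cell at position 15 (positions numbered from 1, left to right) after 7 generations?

0

0000000000111000000
0000000000101000000
0000000000010000000
0000000000000000000
0000000000000000000  (fixed point — unchanged through generation 7)
position 15 holds 0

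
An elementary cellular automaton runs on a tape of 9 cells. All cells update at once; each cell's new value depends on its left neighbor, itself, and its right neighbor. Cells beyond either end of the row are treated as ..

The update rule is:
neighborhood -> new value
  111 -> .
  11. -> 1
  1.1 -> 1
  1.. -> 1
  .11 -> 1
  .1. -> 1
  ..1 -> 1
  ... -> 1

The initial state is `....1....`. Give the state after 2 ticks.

111111111
1.......1

1.......1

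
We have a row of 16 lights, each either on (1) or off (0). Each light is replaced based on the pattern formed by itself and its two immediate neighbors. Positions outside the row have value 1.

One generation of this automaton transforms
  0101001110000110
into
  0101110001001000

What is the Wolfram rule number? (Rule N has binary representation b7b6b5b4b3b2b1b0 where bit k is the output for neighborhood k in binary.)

22

position 7: 111 → 0  (bit 7 = 0)
position 8: 110 → 0  (bit 6 = 0)
position 0: 101 → 0  (bit 5 = 0)
position 4: 100 → 1  (bit 4 = 1)
position 6: 011 → 0  (bit 3 = 0)
position 1: 010 → 1  (bit 2 = 1)
position 5: 001 → 1  (bit 1 = 1)
position 10: 000 → 0  (bit 0 = 0)
bits b7..b0 = 00010110 = 22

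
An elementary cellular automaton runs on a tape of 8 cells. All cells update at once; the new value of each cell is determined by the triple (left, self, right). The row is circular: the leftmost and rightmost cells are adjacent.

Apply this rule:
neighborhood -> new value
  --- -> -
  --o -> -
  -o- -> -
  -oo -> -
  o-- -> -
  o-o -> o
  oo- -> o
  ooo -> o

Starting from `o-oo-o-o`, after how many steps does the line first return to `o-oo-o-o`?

step 1: oo-oo-o-
step 2: -oo-oo-o
step 3: o-oo-oo-
step 4: -o-oo-oo
step 5: o-o-oo-o
step 6: oo-o-oo-
step 7: -oo-o-oo
step 8: o-oo-o-o

8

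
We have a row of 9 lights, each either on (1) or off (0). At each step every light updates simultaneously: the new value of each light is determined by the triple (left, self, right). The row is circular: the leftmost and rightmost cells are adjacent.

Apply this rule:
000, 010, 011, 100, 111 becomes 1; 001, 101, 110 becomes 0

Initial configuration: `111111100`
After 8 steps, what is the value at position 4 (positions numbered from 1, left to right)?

111111010
111110010
111101010
111001010
110101010
100101010
110101010  (repeats step 5; period 2)
step 8: 100101010
position 4 holds 1

1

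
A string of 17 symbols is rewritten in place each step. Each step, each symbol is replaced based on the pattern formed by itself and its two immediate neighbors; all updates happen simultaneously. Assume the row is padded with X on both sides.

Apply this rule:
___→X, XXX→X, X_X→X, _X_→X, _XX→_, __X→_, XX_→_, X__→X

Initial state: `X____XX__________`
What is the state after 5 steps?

_XXX___XXXXXXXXX_
X_X_XX__XXXXXXX_X
_XXX__X__XXXXX_X_
X_X_X_XX__XXX_XXX
_XXXXX__X__X_X_XX

_XXXXX__X__X_X_XX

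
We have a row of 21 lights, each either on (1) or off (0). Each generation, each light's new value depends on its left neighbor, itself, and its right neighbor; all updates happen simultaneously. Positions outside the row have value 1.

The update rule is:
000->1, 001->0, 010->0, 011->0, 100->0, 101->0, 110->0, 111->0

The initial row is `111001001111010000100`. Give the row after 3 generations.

000000000000000110000
011111111111110000110
000000000000000110000

000000000000000110000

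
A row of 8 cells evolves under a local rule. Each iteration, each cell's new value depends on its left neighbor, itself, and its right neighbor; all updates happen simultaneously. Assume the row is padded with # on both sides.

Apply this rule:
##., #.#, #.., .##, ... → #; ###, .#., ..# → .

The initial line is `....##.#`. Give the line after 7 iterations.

.####.#.

###.####
..###...
#.#.###.
##.##.##
.######.
##....##
.####.#.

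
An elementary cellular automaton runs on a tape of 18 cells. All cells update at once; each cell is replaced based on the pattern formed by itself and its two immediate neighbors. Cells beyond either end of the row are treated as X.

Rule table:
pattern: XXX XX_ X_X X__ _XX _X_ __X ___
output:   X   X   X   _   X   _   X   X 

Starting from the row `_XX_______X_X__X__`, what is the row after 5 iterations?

XXX_XXXXXX_X__X__X
XXXXXXXXXXX__X__XX
XXXXXXXXXXX_X__XXX
XXXXXXXXXXXX__XXXX
XXXXXXXXXXXX_XXXXX

XXXXXXXXXXXX_XXXXX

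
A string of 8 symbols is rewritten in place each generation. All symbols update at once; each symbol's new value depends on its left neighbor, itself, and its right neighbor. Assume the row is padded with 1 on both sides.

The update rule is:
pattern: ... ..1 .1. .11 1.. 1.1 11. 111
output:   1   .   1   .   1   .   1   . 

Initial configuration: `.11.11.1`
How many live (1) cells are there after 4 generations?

..1..1..
1.11.11.
1..1..1.
11.11.1.
count of 1: 5

5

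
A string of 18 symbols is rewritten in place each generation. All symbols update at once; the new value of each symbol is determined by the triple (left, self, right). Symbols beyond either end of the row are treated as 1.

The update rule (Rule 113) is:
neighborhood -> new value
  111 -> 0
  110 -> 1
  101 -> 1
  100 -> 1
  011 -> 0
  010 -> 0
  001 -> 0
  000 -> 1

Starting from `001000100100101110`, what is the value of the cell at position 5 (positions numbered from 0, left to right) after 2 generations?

generation 1: 100110010010010011
generation 2: 110011001001001000
position 5 holds 1

1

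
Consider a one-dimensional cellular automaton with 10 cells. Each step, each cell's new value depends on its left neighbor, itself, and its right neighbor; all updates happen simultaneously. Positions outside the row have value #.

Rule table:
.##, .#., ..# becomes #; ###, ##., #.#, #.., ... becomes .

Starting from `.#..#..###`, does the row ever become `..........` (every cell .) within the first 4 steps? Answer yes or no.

no

.#.##.##..
.#.#..#..#
.#.#.##.##
.#.#.#..#.
step 4 is .#.#.#..#., still not uniform .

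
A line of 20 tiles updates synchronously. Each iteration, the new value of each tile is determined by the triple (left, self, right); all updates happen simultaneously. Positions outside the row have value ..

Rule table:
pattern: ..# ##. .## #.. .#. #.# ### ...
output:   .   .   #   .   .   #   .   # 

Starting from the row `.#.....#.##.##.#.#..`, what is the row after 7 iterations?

iteration 1: ...###..##.##.#.#..#
iteration 2: ##.#....#.##.#.#....
iteration 3: #.#..##..##.#.#..###
iteration 4: .#...#...#.#.#...#..
iteration 5: ...#...#..#.#..#...#
iteration 6: ##...#.....#.....#..
iteration 7: #..#...###...###...#

#..#...###...###...#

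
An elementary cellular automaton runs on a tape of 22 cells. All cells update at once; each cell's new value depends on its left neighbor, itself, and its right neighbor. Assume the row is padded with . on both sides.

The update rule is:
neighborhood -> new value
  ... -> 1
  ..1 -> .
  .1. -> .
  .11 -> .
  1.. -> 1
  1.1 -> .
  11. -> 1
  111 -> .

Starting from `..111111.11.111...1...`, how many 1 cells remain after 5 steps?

step 1: 1......1..1...111..111
step 2: .11111..1..11...11...1
step 3: .....11..1..111..111..
step 4: 1111..11..1...11...111
step 5: ...11..11..11..111...1
count of 1: 10

10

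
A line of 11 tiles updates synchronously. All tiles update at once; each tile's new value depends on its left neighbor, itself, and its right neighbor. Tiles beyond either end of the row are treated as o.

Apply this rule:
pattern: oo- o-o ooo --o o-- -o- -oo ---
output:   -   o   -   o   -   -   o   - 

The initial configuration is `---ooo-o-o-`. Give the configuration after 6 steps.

-o-o-oo-oo-

--oo--o-o-o
-oo--o-o-oo
oo--o-o-oo-
---o-o-oo-o
--o-o-oo-oo
-o-o-oo-oo-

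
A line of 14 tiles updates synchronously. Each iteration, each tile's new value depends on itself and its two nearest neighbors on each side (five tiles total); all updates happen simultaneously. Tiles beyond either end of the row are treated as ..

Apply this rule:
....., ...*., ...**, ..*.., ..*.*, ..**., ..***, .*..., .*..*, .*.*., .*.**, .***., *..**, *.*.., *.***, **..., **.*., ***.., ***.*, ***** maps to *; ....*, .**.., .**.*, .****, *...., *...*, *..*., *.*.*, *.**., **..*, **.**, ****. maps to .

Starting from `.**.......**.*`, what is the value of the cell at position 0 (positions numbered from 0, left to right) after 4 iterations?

iteration 1: **.*.***.**.**
iteration 2: *.*.****......
iteration 3: **.**..**.****
iteration 4: *.....**..*..*
position 0 holds *

*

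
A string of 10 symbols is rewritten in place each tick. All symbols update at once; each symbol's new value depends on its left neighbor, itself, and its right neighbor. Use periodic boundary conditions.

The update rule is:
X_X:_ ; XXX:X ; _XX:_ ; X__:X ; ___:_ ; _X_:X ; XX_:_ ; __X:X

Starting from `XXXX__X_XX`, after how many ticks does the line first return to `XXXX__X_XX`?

6

XXX_XXX__X
XX___X_XX_
__X_XX____
_XX___X___
X__X_XXX__
XXXX__X_XX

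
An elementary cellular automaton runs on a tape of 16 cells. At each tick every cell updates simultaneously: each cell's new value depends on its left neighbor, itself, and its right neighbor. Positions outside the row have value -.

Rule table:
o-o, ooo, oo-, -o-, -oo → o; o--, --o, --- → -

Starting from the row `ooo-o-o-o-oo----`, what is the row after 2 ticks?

oooooooooooo----
oooooooooooo----

oooooooooooo----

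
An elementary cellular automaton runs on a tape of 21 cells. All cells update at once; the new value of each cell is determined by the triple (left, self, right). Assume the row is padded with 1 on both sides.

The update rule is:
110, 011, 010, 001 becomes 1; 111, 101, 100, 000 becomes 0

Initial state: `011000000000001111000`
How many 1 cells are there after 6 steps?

011000000000011001001
011000000000111011011
011000000001101011010
011000000011101011010
011000000110101011010
011000001110101011010
count of 1: 10

10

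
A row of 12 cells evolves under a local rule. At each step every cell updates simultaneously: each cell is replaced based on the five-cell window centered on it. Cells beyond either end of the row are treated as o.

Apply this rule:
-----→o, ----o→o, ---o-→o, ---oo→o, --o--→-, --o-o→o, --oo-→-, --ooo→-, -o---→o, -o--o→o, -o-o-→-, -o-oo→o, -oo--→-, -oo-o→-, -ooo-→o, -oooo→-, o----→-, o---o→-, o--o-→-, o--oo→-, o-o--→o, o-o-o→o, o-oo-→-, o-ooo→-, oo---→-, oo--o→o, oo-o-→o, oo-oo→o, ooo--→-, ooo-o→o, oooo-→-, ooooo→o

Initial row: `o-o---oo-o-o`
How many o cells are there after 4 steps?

5

step 1: oooo-o--ooo-
step 2: oo-oooo--ooo
step 3: -oo----o---o
step 4: o----oo-o-o-
count of o: 5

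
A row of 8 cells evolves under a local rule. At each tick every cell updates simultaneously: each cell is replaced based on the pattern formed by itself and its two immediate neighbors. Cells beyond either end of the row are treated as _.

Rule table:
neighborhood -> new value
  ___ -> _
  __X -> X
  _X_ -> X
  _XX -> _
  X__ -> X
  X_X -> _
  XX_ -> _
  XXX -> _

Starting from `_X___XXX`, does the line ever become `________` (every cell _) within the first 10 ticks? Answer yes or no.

XXX_X___
____XX__
___X__X_
__XXXXXX
_X______
XXX_____
___X____
__XXX___
_X___X__
XXX_XXX_
tick 10 is XXX_XXX_, still not uniform _

no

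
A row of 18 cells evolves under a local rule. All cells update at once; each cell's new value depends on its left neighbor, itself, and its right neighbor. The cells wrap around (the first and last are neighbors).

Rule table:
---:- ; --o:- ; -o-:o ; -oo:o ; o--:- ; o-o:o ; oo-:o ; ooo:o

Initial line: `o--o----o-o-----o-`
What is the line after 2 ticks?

tick 1: o--o----ooo-----oo
tick 2: o--o----ooo-----oo

o--o----ooo-----oo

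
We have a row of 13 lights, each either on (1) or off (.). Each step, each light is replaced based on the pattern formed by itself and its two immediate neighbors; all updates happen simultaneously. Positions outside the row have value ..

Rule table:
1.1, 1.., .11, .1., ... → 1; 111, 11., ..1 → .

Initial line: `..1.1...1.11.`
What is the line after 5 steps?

1.111.1......

1.11111.111.1
111....11..11
1..111.1.1.1.
11.1..1111111
1.111.1......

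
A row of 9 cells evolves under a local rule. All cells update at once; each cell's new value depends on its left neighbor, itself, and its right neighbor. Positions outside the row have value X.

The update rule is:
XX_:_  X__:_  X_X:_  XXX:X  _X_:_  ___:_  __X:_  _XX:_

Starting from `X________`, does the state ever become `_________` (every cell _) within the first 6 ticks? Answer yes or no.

_________
all cells are _ at tick 1

yes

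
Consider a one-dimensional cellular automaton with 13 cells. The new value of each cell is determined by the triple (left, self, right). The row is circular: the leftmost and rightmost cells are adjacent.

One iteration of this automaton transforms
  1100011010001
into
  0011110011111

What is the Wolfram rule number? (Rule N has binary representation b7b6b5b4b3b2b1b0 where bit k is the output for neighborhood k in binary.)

31

position 0: 111 → 0  (bit 7 = 0)
position 1: 110 → 0  (bit 6 = 0)
position 7: 101 → 0  (bit 5 = 0)
position 2: 100 → 1  (bit 4 = 1)
position 5: 011 → 1  (bit 3 = 1)
position 8: 010 → 1  (bit 2 = 1)
position 4: 001 → 1  (bit 1 = 1)
position 3: 000 → 1  (bit 0 = 1)
bits b7..b0 = 00011111 = 31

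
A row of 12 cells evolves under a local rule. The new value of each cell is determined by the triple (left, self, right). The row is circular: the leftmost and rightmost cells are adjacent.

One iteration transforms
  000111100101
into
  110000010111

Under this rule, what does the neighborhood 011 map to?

At position 3 the neighborhood is 011; the next row has 0 there.

0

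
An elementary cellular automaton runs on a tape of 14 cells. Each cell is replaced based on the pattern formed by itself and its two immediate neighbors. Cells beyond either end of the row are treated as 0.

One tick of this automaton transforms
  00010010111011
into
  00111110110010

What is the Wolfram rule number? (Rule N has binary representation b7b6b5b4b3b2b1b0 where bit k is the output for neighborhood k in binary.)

158

position 9: 111 → 1  (bit 7 = 1)
position 10: 110 → 0  (bit 6 = 0)
position 7: 101 → 0  (bit 5 = 0)
position 4: 100 → 1  (bit 4 = 1)
position 8: 011 → 1  (bit 3 = 1)
position 3: 010 → 1  (bit 2 = 1)
position 2: 001 → 1  (bit 1 = 1)
position 0: 000 → 0  (bit 0 = 0)
bits b7..b0 = 10011110 = 158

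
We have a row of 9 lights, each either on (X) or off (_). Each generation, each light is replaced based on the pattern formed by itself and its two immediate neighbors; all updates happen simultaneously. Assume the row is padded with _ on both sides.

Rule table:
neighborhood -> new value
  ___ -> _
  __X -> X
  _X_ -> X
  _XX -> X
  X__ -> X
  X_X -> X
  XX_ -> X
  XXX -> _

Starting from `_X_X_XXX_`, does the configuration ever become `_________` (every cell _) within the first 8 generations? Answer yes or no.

no

XXXXXX_XX
X____XXXX
XX__XX__X
XXXXXXXXX
X_______X
XX_____XX
XXX___XXX
X_XX_XX_X
generation 8 is X_XX_XX_X, still not uniform _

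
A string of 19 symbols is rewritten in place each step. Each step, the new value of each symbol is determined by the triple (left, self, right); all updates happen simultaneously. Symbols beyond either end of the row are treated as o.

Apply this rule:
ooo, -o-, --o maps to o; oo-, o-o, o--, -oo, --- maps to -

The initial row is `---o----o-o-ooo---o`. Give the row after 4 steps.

--oo---oo-o--o---o-
-o----o---o-oo--oo-
-o---oo--oo----o---
-o--o---o-----oo--o

-o--o---o-----oo--o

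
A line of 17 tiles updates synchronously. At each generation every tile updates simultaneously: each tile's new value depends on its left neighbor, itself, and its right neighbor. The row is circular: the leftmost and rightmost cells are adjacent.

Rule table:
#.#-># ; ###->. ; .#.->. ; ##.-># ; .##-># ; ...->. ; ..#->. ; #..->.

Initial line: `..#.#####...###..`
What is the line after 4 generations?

...##............

...##...#...#.#..
...##........#...
...##............
...##............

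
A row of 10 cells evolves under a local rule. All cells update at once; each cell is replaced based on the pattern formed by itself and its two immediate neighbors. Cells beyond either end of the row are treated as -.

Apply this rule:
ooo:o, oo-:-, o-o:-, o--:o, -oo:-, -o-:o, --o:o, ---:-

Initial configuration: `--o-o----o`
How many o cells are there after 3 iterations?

4

-oo-oo--oo
o-----oo--
oo---o--o-
count of o: 4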